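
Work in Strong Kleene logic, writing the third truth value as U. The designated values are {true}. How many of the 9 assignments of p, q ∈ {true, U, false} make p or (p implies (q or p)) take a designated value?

Of the 9 assignments, 7 give a value in {true}.

7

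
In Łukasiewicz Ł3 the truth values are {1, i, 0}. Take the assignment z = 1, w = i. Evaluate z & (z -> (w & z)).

i

w & z = i & 1 = i
z -> (w & z) = 1 -> i = i  [min(1, 1−1+½)]
z & (z -> (w & z)) = 1 & i = i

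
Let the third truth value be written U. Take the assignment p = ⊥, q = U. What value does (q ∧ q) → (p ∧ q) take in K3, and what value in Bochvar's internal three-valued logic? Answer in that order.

In K3: q ∧ q = U ∧ U = U
p ∧ q = ⊥ ∧ U = ⊥
(q ∧ q) → (p ∧ q) = U → ⊥ = U
In Bochvar's internal three-valued logic: q ∧ q = U ∧ U = U
p ∧ q = ⊥ ∧ U = U
(q ∧ q) → (p ∧ q) = U → U = U  [any arg is the third value ⇒ result is the third value]

U; U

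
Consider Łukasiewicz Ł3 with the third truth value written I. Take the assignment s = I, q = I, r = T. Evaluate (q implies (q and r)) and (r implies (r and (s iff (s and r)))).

T

q and r = I and T = I
q implies (q and r) = I implies I = T  [min(1, 1−½+½)]
s and r = I and T = I
s iff (s and r) = I iff I = T
r and (s iff (s and r)) = T and T = T
r implies (r and (s iff (s and r))) = T implies T = T
(q implies (q and r)) and (r implies (r and (s iff (s and r)))) = T and T = T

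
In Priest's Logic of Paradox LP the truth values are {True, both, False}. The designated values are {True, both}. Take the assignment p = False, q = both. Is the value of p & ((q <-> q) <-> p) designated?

No

q <-> q = both <-> both = both
(q <-> q) <-> p = both <-> False = both
p & ((q <-> q) <-> p) = False & both = False
False ∉ {True, both}.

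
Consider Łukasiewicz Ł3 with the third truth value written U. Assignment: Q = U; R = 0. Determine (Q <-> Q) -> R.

0

Q <-> Q = U <-> U = 1  [1 − |½−½|]
(Q <-> Q) -> R = 1 -> 0 = 0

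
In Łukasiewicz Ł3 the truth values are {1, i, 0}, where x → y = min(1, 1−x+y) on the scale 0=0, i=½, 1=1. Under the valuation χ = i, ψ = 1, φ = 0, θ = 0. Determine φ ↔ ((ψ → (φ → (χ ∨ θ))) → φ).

1

χ ∨ θ = i ∨ 0 = i
φ → (χ ∨ θ) = 0 → i = 1  [min(1, 1−0+½)]
ψ → (φ → (χ ∨ θ)) = 1 → 1 = 1
(ψ → (φ → (χ ∨ θ))) → φ = 1 → 0 = 0
φ ↔ ((ψ → (φ → (χ ∨ θ))) → φ) = 0 ↔ 0 = 1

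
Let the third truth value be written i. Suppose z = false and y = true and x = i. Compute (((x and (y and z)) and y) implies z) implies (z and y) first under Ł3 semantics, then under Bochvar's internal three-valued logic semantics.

false; i

In Ł3: y and z = true and false = false
x and (y and z) = i and false = false
(x and (y and z)) and y = false and true = false
((x and (y and z)) and y) implies z = false implies false = true
z and y = false and true = false
(((x and (y and z)) and y) implies z) implies (z and y) = true implies false = false
In Bochvar's internal three-valued logic: y and z = true and false = false
x and (y and z) = i and false = i
(x and (y and z)) and y = i and true = i
((x and (y and z)) and y) implies z = i implies false = i
z and y = false and true = false
(((x and (y and z)) and y) implies z) implies (z and y) = i implies false = i
They differ because Ł3 and Bochvar's internal three-valued logic treat i differently under the binary connectives.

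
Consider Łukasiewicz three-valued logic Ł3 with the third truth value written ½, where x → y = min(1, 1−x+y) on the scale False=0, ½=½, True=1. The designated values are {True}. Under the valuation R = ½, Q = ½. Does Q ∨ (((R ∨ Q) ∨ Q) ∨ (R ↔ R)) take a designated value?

Yes

R ∨ Q = ½ ∨ ½ = ½
(R ∨ Q) ∨ Q = ½ ∨ ½ = ½
R ↔ R = ½ ↔ ½ = True
((R ∨ Q) ∨ Q) ∨ (R ↔ R) = ½ ∨ True = True
Q ∨ (((R ∨ Q) ∨ Q) ∨ (R ↔ R)) = ½ ∨ True = True
True ∈ {True}.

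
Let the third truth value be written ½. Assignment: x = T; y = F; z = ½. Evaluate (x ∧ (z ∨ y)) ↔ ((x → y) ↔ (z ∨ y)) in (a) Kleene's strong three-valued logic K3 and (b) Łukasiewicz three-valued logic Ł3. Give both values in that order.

In Kleene's strong three-valued logic K3: z ∨ y = ½ ∨ F = ½
x ∧ (z ∨ y) = T ∧ ½ = ½
x → y = T → F = F
z ∨ y = ½ ∨ F = ½
(x → y) ↔ (z ∨ y) = F ↔ ½ = ½
(x ∧ (z ∨ y)) ↔ ((x → y) ↔ (z ∨ y)) = ½ ↔ ½ = ½
In Łukasiewicz three-valued logic Ł3: z ∨ y = ½ ∨ F = ½
x ∧ (z ∨ y) = T ∧ ½ = ½
x → y = T → F = F
z ∨ y = ½ ∨ F = ½
(x → y) ↔ (z ∨ y) = F ↔ ½ = ½
(x ∧ (z ∨ y)) ↔ ((x → y) ↔ (z ∨ y)) = ½ ↔ ½ = T
They differ because Kleene's strong three-valued logic K3 and Łukasiewicz three-valued logic Ł3 treat ½ differently under implication.

½; T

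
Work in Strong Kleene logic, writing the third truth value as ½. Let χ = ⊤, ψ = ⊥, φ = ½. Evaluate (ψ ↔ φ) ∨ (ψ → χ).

ψ ↔ φ = ⊥ ↔ ½ = ½
ψ → χ = ⊥ → ⊤ = ⊤
(ψ ↔ φ) ∨ (ψ → χ) = ½ ∨ ⊤ = ⊤

⊤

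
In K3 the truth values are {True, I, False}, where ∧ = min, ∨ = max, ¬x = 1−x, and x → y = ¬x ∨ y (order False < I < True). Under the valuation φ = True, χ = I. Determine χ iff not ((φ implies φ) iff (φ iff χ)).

I

φ implies φ = True implies True = True
φ iff χ = True iff I = I
(φ implies φ) iff (φ iff χ) = True iff I = I
not ((φ implies φ) iff (φ iff χ)) = not I = I
χ iff not ((φ implies φ) iff (φ iff χ)) = I iff I = I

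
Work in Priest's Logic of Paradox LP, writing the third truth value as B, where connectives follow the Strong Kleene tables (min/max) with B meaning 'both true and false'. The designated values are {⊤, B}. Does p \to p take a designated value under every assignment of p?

Yes

Every assignment of p over {⊤, B, ⊥} gives a value in {⊤, B}.
In particular, with p=B: p \to p = B.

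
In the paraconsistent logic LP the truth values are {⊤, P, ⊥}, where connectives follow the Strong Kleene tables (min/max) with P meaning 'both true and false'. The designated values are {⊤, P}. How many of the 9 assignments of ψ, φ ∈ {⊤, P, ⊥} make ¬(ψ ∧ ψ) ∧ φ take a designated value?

Designated under: (ψ=P, φ=⊤); (ψ=P, φ=P); (ψ=⊥, φ=⊤); (ψ=⊥, φ=P).

4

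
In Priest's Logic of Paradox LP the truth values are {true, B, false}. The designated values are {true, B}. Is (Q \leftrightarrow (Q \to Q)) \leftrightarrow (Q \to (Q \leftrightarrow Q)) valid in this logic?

Countermodel: Q=false gives false, which is not designated.

No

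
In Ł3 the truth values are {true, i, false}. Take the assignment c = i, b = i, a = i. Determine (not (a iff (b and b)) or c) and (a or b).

i

b and b = i and i = i
a iff (b and b) = i iff i = true
not (a iff (b and b)) = not true = false
not (a iff (b and b)) or c = false or i = i
a or b = i or i = i
(not (a iff (b and b)) or c) and (a or b) = i and i = i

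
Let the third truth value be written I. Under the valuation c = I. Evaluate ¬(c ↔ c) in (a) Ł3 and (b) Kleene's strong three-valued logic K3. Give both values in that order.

false; I

In Ł3: c ↔ c = I ↔ I = true  [1 − |½−½|]
¬(c ↔ c) = ¬true = false
In Kleene's strong three-valued logic K3: c ↔ c = I ↔ I = I
¬(c ↔ c) = ¬I = I
They differ because Ł3 and Kleene's strong three-valued logic K3 treat I differently under implication.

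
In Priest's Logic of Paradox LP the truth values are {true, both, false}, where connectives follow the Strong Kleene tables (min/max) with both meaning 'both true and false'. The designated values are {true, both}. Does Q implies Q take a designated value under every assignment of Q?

Yes

Every assignment of Q over {true, both, false} gives a value in {true, both}.
In particular, with Q=both: Q implies Q = both.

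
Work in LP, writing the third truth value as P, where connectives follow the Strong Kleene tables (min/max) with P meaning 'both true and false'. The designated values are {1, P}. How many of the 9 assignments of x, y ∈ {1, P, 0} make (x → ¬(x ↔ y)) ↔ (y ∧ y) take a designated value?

6

Of the 9 assignments, 6 give a value in {1, P}.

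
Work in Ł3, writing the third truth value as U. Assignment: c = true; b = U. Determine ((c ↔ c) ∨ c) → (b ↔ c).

U

c ↔ c = true ↔ true = true
(c ↔ c) ∨ c = true ∨ true = true
b ↔ c = U ↔ true = U  [1 − |½−1|]
((c ↔ c) ∨ c) → (b ↔ c) = true → U = U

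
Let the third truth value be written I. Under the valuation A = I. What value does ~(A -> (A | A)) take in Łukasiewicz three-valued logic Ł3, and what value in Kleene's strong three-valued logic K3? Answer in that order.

0; I

In Łukasiewicz three-valued logic Ł3: A | A = I | I = I
A -> (A | A) = I -> I = 1  [min(1, 1−½+½)]
~(A -> (A | A)) = ~1 = 0
In Kleene's strong three-valued logic K3: A | A = I | I = I
A -> (A | A) = I -> I = I  [~I | I]
~(A -> (A | A)) = ~I = I
They differ because Łukasiewicz three-valued logic Ł3 and Kleene's strong three-valued logic K3 treat I differently under implication.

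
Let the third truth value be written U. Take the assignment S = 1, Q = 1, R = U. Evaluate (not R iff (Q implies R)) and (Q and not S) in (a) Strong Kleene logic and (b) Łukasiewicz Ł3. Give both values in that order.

In Strong Kleene logic: not R = not U = U
Q implies R = 1 implies U = U  [not 1 or U]
not R iff (Q implies R) = U iff U = U
not S = not 1 = 0
Q and not S = 1 and 0 = 0
(not R iff (Q implies R)) and (Q and not S) = U and 0 = 0
In Łukasiewicz Ł3: not R = not U = U
Q implies R = 1 implies U = U
not R iff (Q implies R) = U iff U = 1
not S = not 1 = 0
Q and not S = 1 and 0 = 0
(not R iff (Q implies R)) and (Q and not S) = 1 and 0 = 0

0; 0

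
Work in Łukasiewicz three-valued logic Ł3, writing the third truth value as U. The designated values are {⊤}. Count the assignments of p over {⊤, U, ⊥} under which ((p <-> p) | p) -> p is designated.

p=⊤: ⊤ ✓
p=U: U ·
p=⊥: ⊥ ·

1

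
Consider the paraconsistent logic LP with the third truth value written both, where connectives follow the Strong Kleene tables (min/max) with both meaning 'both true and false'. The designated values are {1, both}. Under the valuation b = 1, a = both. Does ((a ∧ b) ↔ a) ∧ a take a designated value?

Yes

a ∧ b = both ∧ 1 = both
(a ∧ b) ↔ a = both ↔ both = both
((a ∧ b) ↔ a) ∧ a = both ∧ both = both
both ∈ {1, both}.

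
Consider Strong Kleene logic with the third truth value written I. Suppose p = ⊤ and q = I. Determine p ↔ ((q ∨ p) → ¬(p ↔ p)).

⊥

q ∨ p = I ∨ ⊤ = ⊤
p ↔ p = ⊤ ↔ ⊤ = ⊤
¬(p ↔ p) = ¬⊤ = ⊥
(q ∨ p) → ¬(p ↔ p) = ⊤ → ⊥ = ⊥
p ↔ ((q ∨ p) → ¬(p ↔ p)) = ⊤ ↔ ⊥ = ⊥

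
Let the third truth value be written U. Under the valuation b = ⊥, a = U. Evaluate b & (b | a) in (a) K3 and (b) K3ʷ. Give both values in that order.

In K3: b | a = ⊥ | U = U
b & (b | a) = ⊥ & U = ⊥
In K3ʷ: b | a = ⊥ | U = U
b & (b | a) = ⊥ & U = U
They differ because K3 and K3ʷ treat U differently under the binary connectives.

⊥; U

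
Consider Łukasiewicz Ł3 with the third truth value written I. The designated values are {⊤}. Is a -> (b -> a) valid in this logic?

Yes

Every assignment of a, b over {⊤, I, ⊥} gives a value in {⊤}.
In particular, with a=I, b=I: a -> (b -> a) = ⊤.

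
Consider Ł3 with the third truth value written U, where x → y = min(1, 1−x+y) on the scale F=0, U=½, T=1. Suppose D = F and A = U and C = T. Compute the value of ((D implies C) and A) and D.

D implies C = F implies T = T
(D implies C) and A = T and U = U
((D implies C) and A) and D = U and F = F

F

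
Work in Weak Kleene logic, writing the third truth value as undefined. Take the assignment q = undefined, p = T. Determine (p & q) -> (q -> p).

undefined

p & q = T & undefined = undefined
q -> p = undefined -> T = undefined  [any arg is the third value ⇒ result is the third value]
(p & q) -> (q -> p) = undefined -> undefined = undefined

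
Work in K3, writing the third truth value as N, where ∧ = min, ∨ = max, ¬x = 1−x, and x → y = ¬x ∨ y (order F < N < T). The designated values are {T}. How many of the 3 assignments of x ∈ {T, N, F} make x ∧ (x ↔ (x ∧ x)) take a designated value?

1

x=T: T ✓
x=N: N ·
x=F: F ·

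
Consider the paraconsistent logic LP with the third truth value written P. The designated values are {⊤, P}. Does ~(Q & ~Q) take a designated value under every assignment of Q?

Yes

Every assignment of Q over {⊤, P, ⊥} gives a value in {⊤, P}.
In particular, with Q=P: ~(Q & ~Q) = P.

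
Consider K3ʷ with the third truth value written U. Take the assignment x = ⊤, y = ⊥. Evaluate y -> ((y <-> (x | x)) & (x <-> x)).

x | x = ⊤ | ⊤ = ⊤
y <-> (x | x) = ⊥ <-> ⊤ = ⊥
x <-> x = ⊤ <-> ⊤ = ⊤
(y <-> (x | x)) & (x <-> x) = ⊥ & ⊤ = ⊥
y -> ((y <-> (x | x)) & (x <-> x)) = ⊥ -> ⊥ = ⊤

⊤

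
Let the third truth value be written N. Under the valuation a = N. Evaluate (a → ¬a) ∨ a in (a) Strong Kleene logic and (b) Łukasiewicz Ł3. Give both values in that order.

In Strong Kleene logic: ¬a = ¬N = N
a → ¬a = N → N = N
(a → ¬a) ∨ a = N ∨ N = N
In Łukasiewicz Ł3: ¬a = ¬N = N
a → ¬a = N → N = true
(a → ¬a) ∨ a = true ∨ N = true
They differ because Strong Kleene logic and Łukasiewicz Ł3 treat N differently under implication.

N; true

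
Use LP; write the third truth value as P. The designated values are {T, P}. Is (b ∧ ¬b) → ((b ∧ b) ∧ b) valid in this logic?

Yes

Every assignment of b over {T, P, F} gives a value in {T, P}.
In particular, with b=P: (b ∧ ¬b) → ((b ∧ b) ∧ b) = P.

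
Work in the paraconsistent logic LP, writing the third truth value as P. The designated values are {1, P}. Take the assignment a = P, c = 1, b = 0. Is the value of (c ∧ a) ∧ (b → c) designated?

Yes

c ∧ a = 1 ∧ P = P
b → c = 0 → 1 = 1
(c ∧ a) ∧ (b → c) = P ∧ 1 = P
P ∈ {1, P}.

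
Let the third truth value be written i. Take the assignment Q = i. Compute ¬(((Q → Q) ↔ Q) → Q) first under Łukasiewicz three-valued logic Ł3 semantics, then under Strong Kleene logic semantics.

False; i

In Łukasiewicz three-valued logic Ł3: Q → Q = i → i = True  [min(1, 1−½+½)]
(Q → Q) ↔ Q = True ↔ i = i
((Q → Q) ↔ Q) → Q = i → i = True
¬(((Q → Q) ↔ Q) → Q) = ¬True = False
In Strong Kleene logic: Q → Q = i → i = i  [¬i ∨ i]
(Q → Q) ↔ Q = i ↔ i = i
((Q → Q) ↔ Q) → Q = i → i = i
¬(((Q → Q) ↔ Q) → Q) = ¬i = i
They differ because Łukasiewicz three-valued logic Ł3 and Strong Kleene logic treat i differently under implication.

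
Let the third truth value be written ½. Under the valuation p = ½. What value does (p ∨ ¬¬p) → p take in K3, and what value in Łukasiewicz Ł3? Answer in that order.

In K3: ¬p = ¬½ = ½
¬¬p = ¬½ = ½
p ∨ ¬¬p = ½ ∨ ½ = ½
(p ∨ ¬¬p) → p = ½ → ½ = ½  [¬½ ∨ ½]
In Łukasiewicz Ł3: ¬p = ¬½ = ½
¬¬p = ¬½ = ½
p ∨ ¬¬p = ½ ∨ ½ = ½
(p ∨ ¬¬p) → p = ½ → ½ = T  [min(1, 1−½+½)]
They differ because K3 and Łukasiewicz Ł3 treat ½ differently under implication.

½; T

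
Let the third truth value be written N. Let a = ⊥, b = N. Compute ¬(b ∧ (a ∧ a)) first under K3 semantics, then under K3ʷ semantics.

In K3: a ∧ a = ⊥ ∧ ⊥ = ⊥
b ∧ (a ∧ a) = N ∧ ⊥ = ⊥
¬(b ∧ (a ∧ a)) = ¬⊥ = ⊤
In K3ʷ: a ∧ a = ⊥ ∧ ⊥ = ⊥
b ∧ (a ∧ a) = N ∧ ⊥ = N
¬(b ∧ (a ∧ a)) = ¬N = N
They differ because K3 and K3ʷ treat N differently under the binary connectives.

⊤; N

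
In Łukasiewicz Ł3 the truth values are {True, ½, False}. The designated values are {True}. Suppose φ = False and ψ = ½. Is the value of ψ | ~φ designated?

Yes

~φ = ~False = True
ψ | ~φ = ½ | True = True
True ∈ {True}.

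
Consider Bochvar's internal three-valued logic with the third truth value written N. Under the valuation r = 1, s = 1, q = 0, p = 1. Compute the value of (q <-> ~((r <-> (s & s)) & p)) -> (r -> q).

s & s = 1 & 1 = 1
r <-> (s & s) = 1 <-> 1 = 1
(r <-> (s & s)) & p = 1 & 1 = 1
~((r <-> (s & s)) & p) = ~1 = 0
q <-> ~((r <-> (s & s)) & p) = 0 <-> 0 = 1
r -> q = 1 -> 0 = 0
(q <-> ~((r <-> (s & s)) & p)) -> (r -> q) = 1 -> 0 = 0

0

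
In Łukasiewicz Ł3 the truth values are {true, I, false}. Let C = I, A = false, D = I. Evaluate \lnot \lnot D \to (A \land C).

I

\lnot D = \lnot I = I
\lnot \lnot D = \lnot I = I
A \land C = false \land I = false
\lnot \lnot D \to (A \land C) = I \to false = I  [min(1, 1−½+0)]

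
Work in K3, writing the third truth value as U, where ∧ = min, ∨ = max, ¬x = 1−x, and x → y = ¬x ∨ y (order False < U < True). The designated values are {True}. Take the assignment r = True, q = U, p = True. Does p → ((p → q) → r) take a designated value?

Yes

p → q = True → U = U  [¬True ∨ U]
(p → q) → r = U → True = True
p → ((p → q) → r) = True → True = True
True ∈ {True}.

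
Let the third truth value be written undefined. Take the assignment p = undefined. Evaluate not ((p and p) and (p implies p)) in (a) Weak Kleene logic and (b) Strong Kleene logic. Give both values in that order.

In Weak Kleene logic: p and p = undefined and undefined = undefined
p implies p = undefined implies undefined = undefined
(p and p) and (p implies p) = undefined and undefined = undefined
not ((p and p) and (p implies p)) = not undefined = undefined
In Strong Kleene logic: p and p = undefined and undefined = undefined
p implies p = undefined implies undefined = undefined
(p and p) and (p implies p) = undefined and undefined = undefined
not ((p and p) and (p implies p)) = not undefined = undefined

undefined; undefined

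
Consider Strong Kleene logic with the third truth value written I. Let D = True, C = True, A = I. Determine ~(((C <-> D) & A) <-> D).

I

C <-> D = True <-> True = True
(C <-> D) & A = True & I = I
((C <-> D) & A) <-> D = I <-> True = I
~(((C <-> D) & A) <-> D) = ~I = I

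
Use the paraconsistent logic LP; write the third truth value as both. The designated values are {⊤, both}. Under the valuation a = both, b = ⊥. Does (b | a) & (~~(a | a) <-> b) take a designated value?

Yes

b | a = ⊥ | both = both
a | a = both | both = both
~(a | a) = ~both = both
~~(a | a) = ~both = both
~~(a | a) <-> b = both <-> ⊥ = both
(b | a) & (~~(a | a) <-> b) = both & both = both
both ∈ {⊤, both}.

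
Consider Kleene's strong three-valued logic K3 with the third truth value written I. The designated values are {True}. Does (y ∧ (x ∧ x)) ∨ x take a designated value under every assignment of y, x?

No

Countermodel: y=True, x=I gives I, which is not designated.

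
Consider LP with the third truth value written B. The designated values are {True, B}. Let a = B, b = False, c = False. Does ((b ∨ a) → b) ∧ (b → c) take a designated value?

Yes

b ∨ a = False ∨ B = B
(b ∨ a) → b = B → False = B
b → c = False → False = True
((b ∨ a) → b) ∧ (b → c) = B ∧ True = B
B ∈ {True, B}.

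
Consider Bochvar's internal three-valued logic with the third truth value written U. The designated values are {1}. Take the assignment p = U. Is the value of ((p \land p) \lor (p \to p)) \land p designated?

p \land p = U \land U = U
p \to p = U \to U = U  [any arg is the third value ⇒ result is the third value]
(p \land p) \lor (p \to p) = U \lor U = U
((p \land p) \lor (p \to p)) \land p = U \land U = U
U ∉ {1}.

No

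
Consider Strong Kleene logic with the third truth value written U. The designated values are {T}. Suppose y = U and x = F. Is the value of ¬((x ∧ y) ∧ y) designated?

Yes

x ∧ y = F ∧ U = F
(x ∧ y) ∧ y = F ∧ U = F
¬((x ∧ y) ∧ y) = ¬F = T
T ∈ {T}.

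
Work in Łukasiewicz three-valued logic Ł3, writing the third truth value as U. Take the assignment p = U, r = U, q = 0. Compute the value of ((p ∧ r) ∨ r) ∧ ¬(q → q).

0

p ∧ r = U ∧ U = U
(p ∧ r) ∨ r = U ∨ U = U
q → q = 0 → 0 = 1
¬(q → q) = ¬1 = 0
((p ∧ r) ∨ r) ∧ ¬(q → q) = U ∧ 0 = 0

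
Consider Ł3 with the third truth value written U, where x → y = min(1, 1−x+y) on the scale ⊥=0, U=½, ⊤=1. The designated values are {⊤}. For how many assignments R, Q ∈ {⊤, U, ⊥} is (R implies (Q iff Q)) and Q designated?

3

Designated under: (R=⊤, Q=⊤); (R=U, Q=⊤); (R=⊥, Q=⊤).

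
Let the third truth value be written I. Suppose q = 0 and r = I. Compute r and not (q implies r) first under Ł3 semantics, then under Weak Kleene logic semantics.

0; I

In Ł3: q implies r = 0 implies I = 1  [min(1, 1−0+½)]
not (q implies r) = not 1 = 0
r and not (q implies r) = I and 0 = 0
In Weak Kleene logic: q implies r = 0 implies I = I  [any arg is the third value ⇒ result is the third value]
not (q implies r) = not I = I
r and not (q implies r) = I and I = I
They differ because Ł3 and Weak Kleene logic treat I differently under the binary connectives.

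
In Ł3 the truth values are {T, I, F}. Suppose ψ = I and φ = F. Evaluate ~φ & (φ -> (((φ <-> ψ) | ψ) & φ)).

~φ = ~F = T
φ <-> ψ = F <-> I = I
(φ <-> ψ) | ψ = I | I = I
((φ <-> ψ) | ψ) & φ = I & F = F
φ -> (((φ <-> ψ) | ψ) & φ) = F -> F = T
~φ & (φ -> (((φ <-> ψ) | ψ) & φ)) = T & T = T

T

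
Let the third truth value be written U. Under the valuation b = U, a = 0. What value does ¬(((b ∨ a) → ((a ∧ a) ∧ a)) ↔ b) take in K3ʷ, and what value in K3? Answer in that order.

U; U

In K3ʷ: b ∨ a = U ∨ 0 = U
a ∧ a = 0 ∧ 0 = 0
(a ∧ a) ∧ a = 0 ∧ 0 = 0
(b ∨ a) → ((a ∧ a) ∧ a) = U → 0 = U  [any arg is the third value ⇒ result is the third value]
((b ∨ a) → ((a ∧ a) ∧ a)) ↔ b = U ↔ U = U
¬(((b ∨ a) → ((a ∧ a) ∧ a)) ↔ b) = ¬U = U
In K3: b ∨ a = U ∨ 0 = U
a ∧ a = 0 ∧ 0 = 0
(a ∧ a) ∧ a = 0 ∧ 0 = 0
(b ∨ a) → ((a ∧ a) ∧ a) = U → 0 = U  [¬U ∨ 0]
((b ∨ a) → ((a ∧ a) ∧ a)) ↔ b = U ↔ U = U
¬(((b ∨ a) → ((a ∧ a) ∧ a)) ↔ b) = ¬U = U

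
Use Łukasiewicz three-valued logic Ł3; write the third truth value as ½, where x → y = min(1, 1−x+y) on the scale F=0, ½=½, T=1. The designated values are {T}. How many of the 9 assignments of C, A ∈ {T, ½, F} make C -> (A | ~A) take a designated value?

Of the 9 assignments, 8 give a value in {T}.

8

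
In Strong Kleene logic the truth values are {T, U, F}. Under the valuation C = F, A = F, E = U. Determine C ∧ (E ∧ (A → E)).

F

A → E = F → U = T
E ∧ (A → E) = U ∧ T = U
C ∧ (E ∧ (A → E)) = F ∧ U = F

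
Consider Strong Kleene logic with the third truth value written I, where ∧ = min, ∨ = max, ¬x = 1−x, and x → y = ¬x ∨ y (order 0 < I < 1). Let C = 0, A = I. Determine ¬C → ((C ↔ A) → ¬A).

¬C = ¬0 = 1
C ↔ A = 0 ↔ I = I
¬A = ¬I = I
(C ↔ A) → ¬A = I → I = I
¬C → ((C ↔ A) → ¬A) = 1 → I = I

I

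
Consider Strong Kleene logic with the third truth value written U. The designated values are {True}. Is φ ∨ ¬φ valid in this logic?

No

Countermodel: φ=U gives U, which is not designated.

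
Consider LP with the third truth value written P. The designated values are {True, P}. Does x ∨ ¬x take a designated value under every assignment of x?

Yes

Every assignment of x over {True, P, False} gives a value in {True, P}.
In particular, with x=P: x ∨ ¬x = P.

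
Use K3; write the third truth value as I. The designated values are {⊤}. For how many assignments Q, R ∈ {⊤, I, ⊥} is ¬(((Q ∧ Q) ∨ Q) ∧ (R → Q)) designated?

3

Designated under: (Q=⊥, R=⊤); (Q=⊥, R=I); (Q=⊥, R=⊥).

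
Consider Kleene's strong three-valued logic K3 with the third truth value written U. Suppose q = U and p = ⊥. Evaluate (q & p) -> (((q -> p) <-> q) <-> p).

q & p = U & ⊥ = ⊥
q -> p = U -> ⊥ = U  [~U | ⊥]
(q -> p) <-> q = U <-> U = U
((q -> p) <-> q) <-> p = U <-> ⊥ = U
(q & p) -> (((q -> p) <-> q) <-> p) = ⊥ -> U = ⊤

⊤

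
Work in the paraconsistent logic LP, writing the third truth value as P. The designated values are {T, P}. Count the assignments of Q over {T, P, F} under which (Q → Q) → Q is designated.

Q=T: T ✓
Q=P: P ✓
Q=F: F ·

2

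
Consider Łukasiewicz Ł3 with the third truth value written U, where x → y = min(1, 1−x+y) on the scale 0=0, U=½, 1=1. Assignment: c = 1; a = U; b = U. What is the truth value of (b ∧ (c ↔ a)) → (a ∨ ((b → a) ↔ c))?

c ↔ a = 1 ↔ U = U
b ∧ (c ↔ a) = U ∧ U = U
b → a = U → U = 1
(b → a) ↔ c = 1 ↔ 1 = 1
a ∨ ((b → a) ↔ c) = U ∨ 1 = 1
(b ∧ (c ↔ a)) → (a ∨ ((b → a) ↔ c)) = U → 1 = 1

1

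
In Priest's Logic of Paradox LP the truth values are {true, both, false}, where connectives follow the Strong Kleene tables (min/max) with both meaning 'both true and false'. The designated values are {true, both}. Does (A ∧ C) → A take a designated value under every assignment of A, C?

Yes

Every assignment of A, C over {true, both, false} gives a value in {true, both}.
In particular, with A=both, C=both: (A ∧ C) → A = both.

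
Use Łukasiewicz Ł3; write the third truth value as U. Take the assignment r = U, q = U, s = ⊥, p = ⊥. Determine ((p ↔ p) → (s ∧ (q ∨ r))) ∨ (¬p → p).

⊥

p ↔ p = ⊥ ↔ ⊥ = ⊤
q ∨ r = U ∨ U = U
s ∧ (q ∨ r) = ⊥ ∧ U = ⊥
(p ↔ p) → (s ∧ (q ∨ r)) = ⊤ → ⊥ = ⊥
¬p = ¬⊥ = ⊤
¬p → p = ⊤ → ⊥ = ⊥
((p ↔ p) → (s ∧ (q ∨ r))) ∨ (¬p → p) = ⊥ ∨ ⊥ = ⊥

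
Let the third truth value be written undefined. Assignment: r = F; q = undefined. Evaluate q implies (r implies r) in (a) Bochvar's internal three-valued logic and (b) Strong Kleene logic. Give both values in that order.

undefined; T

In Bochvar's internal three-valued logic: r implies r = F implies F = T
q implies (r implies r) = undefined implies T = undefined  [any arg is the third value ⇒ result is the third value]
In Strong Kleene logic: r implies r = F implies F = T
q implies (r implies r) = undefined implies T = T  [not undefined or T]
They differ because Bochvar's internal three-valued logic and Strong Kleene logic treat undefined differently under the binary connectives.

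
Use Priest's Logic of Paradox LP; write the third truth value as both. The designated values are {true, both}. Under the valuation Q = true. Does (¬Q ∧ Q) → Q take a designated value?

¬Q = ¬true = false
¬Q ∧ Q = false ∧ true = false
(¬Q ∧ Q) → Q = false → true = true
true ∈ {true, both}.

Yes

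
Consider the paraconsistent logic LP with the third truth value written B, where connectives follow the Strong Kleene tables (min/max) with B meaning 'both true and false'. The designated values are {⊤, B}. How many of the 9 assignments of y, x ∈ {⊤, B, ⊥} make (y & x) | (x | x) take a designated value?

6

Of the 9 assignments, 6 give a value in {⊤, B}.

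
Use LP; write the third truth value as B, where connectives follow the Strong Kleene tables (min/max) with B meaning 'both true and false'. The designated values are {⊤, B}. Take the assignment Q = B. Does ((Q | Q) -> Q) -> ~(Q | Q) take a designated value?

Yes

Q | Q = B | B = B
(Q | Q) -> Q = B -> B = B
Q | Q = B | B = B
~(Q | Q) = ~B = B
((Q | Q) -> Q) -> ~(Q | Q) = B -> B = B
B ∈ {⊤, B}.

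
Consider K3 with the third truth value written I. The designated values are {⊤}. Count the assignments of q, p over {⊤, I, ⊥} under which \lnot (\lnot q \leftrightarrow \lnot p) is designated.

Designated under: (q=⊤, p=⊥); (q=⊥, p=⊤).

2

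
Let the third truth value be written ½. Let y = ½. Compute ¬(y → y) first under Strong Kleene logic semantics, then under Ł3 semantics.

In Strong Kleene logic: y → y = ½ → ½ = ½  [¬½ ∨ ½]
¬(y → y) = ¬½ = ½
In Ł3: y → y = ½ → ½ = ⊤  [min(1, 1−½+½)]
¬(y → y) = ¬⊤ = ⊥
They differ because Strong Kleene logic and Ł3 treat ½ differently under implication.

½; ⊥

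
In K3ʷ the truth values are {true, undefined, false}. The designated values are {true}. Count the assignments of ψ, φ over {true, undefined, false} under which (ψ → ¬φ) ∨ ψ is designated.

Designated under: (ψ=true, φ=true); (ψ=true, φ=false); (ψ=false, φ=true); (ψ=false, φ=false).

4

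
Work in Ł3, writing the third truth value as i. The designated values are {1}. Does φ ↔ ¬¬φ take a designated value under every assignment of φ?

Every assignment of φ over {1, i, 0} gives a value in {1}.
In particular, with φ=i: φ ↔ ¬¬φ = 1.

Yes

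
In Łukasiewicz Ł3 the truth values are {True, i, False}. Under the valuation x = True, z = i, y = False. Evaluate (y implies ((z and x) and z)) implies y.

False

z and x = i and True = i
(z and x) and z = i and i = i
y implies ((z and x) and z) = False implies i = True
(y implies ((z and x) and z)) implies y = True implies False = False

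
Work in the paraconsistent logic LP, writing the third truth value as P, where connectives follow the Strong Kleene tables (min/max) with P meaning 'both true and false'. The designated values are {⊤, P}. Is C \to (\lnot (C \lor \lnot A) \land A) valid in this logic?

Countermodel: C=⊤, A=⊤ gives ⊥, which is not designated.

No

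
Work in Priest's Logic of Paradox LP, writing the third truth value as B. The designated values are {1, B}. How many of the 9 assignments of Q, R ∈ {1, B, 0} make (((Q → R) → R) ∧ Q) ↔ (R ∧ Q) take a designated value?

Of the 9 assignments, 8 give a value in {1, B}.

8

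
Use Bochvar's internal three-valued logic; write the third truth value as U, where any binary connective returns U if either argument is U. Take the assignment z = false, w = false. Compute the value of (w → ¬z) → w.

false

¬z = ¬false = true
w → ¬z = false → true = true
(w → ¬z) → w = true → false = false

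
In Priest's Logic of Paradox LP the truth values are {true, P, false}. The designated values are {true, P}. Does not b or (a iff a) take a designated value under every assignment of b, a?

Yes

Every assignment of b, a over {true, P, false} gives a value in {true, P}.
In particular, with b=P, a=P: not b or (a iff a) = P.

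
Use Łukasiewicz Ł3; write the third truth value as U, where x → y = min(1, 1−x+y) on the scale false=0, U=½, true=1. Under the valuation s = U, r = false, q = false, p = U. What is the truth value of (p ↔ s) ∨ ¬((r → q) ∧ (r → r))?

p ↔ s = U ↔ U = true  [1 − |½−½|]
r → q = false → false = true
r → r = false → false = true
(r → q) ∧ (r → r) = true ∧ true = true
¬((r → q) ∧ (r → r)) = ¬true = false
(p ↔ s) ∨ ¬((r → q) ∧ (r → r)) = true ∨ false = true

true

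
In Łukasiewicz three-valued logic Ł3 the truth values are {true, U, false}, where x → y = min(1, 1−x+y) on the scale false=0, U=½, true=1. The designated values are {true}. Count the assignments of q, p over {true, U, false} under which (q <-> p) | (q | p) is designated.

7

Of the 9 assignments, 7 give a value in {true}.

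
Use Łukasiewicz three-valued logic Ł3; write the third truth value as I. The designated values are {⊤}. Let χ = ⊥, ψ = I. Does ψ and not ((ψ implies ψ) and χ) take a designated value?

ψ implies ψ = I implies I = ⊤
(ψ implies ψ) and χ = ⊤ and ⊥ = ⊥
not ((ψ implies ψ) and χ) = not ⊥ = ⊤
ψ and not ((ψ implies ψ) and χ) = I and ⊤ = I
I ∉ {⊤}.

No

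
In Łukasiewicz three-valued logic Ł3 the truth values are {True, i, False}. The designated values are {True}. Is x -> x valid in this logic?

Yes

Every assignment of x over {True, i, False} gives a value in {True}.
In particular, with x=i: x -> x = True.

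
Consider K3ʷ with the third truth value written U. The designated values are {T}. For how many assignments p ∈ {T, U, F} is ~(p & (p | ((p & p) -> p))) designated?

1

p=T: F ·
p=U: U ·
p=F: T ✓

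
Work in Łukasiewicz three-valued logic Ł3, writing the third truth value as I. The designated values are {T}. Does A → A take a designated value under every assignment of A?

Every assignment of A over {T, I, F} gives a value in {T}.
In particular, with A=I: A → A = T.

Yes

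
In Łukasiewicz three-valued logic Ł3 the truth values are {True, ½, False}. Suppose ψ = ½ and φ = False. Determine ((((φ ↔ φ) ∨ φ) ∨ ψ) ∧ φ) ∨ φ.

φ ↔ φ = False ↔ False = True
(φ ↔ φ) ∨ φ = True ∨ False = True
((φ ↔ φ) ∨ φ) ∨ ψ = True ∨ ½ = True
(((φ ↔ φ) ∨ φ) ∨ ψ) ∧ φ = True ∧ False = False
((((φ ↔ φ) ∨ φ) ∨ ψ) ∧ φ) ∨ φ = False ∨ False = False

False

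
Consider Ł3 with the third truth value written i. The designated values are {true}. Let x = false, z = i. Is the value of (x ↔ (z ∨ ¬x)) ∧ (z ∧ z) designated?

¬x = ¬false = true
z ∨ ¬x = i ∨ true = true
x ↔ (z ∨ ¬x) = false ↔ true = false
z ∧ z = i ∧ i = i
(x ↔ (z ∨ ¬x)) ∧ (z ∧ z) = false ∧ i = false
false ∉ {true}.

No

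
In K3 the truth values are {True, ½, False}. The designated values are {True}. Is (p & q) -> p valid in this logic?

Countermodel: p=½, q=True gives ½, which is not designated.

No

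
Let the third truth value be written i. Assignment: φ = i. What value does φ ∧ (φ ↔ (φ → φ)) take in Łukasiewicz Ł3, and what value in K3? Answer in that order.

In Łukasiewicz Ł3: φ → φ = i → i = true
φ ↔ (φ → φ) = i ↔ true = i
φ ∧ (φ ↔ (φ → φ)) = i ∧ i = i
In K3: φ → φ = i → i = i  [¬i ∨ i]
φ ↔ (φ → φ) = i ↔ i = i
φ ∧ (φ ↔ (φ → φ)) = i ∧ i = i

i; i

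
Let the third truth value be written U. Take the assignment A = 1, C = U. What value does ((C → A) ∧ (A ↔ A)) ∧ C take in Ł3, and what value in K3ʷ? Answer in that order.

In Ł3: C → A = U → 1 = 1  [min(1, 1−½+1)]
A ↔ A = 1 ↔ 1 = 1
(C → A) ∧ (A ↔ A) = 1 ∧ 1 = 1
((C → A) ∧ (A ↔ A)) ∧ C = 1 ∧ U = U
In K3ʷ: C → A = U → 1 = U  [any arg is the third value ⇒ result is the third value]
A ↔ A = 1 ↔ 1 = 1
(C → A) ∧ (A ↔ A) = U ∧ 1 = U
((C → A) ∧ (A ↔ A)) ∧ C = U ∧ U = U

U; U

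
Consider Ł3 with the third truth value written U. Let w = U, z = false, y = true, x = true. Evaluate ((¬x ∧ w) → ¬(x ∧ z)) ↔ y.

true

¬x = ¬true = false
¬x ∧ w = false ∧ U = false
x ∧ z = true ∧ false = false
¬(x ∧ z) = ¬false = true
(¬x ∧ w) → ¬(x ∧ z) = false → true = true
((¬x ∧ w) → ¬(x ∧ z)) ↔ y = true ↔ true = true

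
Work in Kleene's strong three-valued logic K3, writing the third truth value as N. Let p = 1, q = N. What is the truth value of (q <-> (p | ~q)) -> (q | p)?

~q = ~N = N
p | ~q = 1 | N = 1
q <-> (p | ~q) = N <-> 1 = N
q | p = N | 1 = 1
(q <-> (p | ~q)) -> (q | p) = N -> 1 = 1  [~N | 1]

1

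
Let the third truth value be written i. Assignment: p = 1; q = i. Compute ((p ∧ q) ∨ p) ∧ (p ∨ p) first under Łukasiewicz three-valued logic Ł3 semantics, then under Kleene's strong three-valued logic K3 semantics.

1; 1

In Łukasiewicz three-valued logic Ł3: p ∧ q = 1 ∧ i = i
(p ∧ q) ∨ p = i ∨ 1 = 1
p ∨ p = 1 ∨ 1 = 1
((p ∧ q) ∨ p) ∧ (p ∨ p) = 1 ∧ 1 = 1
In Kleene's strong three-valued logic K3: p ∧ q = 1 ∧ i = i
(p ∧ q) ∨ p = i ∨ 1 = 1
p ∨ p = 1 ∨ 1 = 1
((p ∧ q) ∨ p) ∧ (p ∨ p) = 1 ∧ 1 = 1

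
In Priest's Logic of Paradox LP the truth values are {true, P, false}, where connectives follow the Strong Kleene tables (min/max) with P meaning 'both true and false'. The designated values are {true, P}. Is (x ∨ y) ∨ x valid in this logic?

No

Countermodel: x=false, y=false gives false, which is not designated.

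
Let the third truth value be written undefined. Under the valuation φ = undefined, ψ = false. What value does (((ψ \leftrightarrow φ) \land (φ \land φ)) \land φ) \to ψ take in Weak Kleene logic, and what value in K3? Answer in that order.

undefined; undefined

In Weak Kleene logic: ψ \leftrightarrow φ = false \leftrightarrow undefined = undefined
φ \land φ = undefined \land undefined = undefined
(ψ \leftrightarrow φ) \land (φ \land φ) = undefined \land undefined = undefined
((ψ \leftrightarrow φ) \land (φ \land φ)) \land φ = undefined \land undefined = undefined
(((ψ \leftrightarrow φ) \land (φ \land φ)) \land φ) \to ψ = undefined \to false = undefined  [any arg is the third value ⇒ result is the third value]
In K3: ψ \leftrightarrow φ = false \leftrightarrow undefined = undefined
φ \land φ = undefined \land undefined = undefined
(ψ \leftrightarrow φ) \land (φ \land φ) = undefined \land undefined = undefined
((ψ \leftrightarrow φ) \land (φ \land φ)) \land φ = undefined \land undefined = undefined
(((ψ \leftrightarrow φ) \land (φ \land φ)) \land φ) \to ψ = undefined \to false = undefined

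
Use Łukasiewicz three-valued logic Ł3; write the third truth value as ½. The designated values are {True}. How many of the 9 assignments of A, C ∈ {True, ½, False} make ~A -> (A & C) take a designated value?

Of the 9 assignments, 5 give a value in {True}.

5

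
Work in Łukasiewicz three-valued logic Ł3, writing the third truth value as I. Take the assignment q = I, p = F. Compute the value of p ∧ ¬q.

¬q = ¬I = I
p ∧ ¬q = F ∧ I = F

F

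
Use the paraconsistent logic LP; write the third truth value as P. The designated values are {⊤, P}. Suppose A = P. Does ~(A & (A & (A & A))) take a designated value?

Yes

A & A = P & P = P
A & (A & A) = P & P = P
A & (A & (A & A)) = P & P = P
~(A & (A & (A & A))) = ~P = P
P ∈ {⊤, P}.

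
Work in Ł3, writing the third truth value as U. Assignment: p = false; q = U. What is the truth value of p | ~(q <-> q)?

q <-> q = U <-> U = true
~(q <-> q) = ~true = false
p | ~(q <-> q) = false | false = false

false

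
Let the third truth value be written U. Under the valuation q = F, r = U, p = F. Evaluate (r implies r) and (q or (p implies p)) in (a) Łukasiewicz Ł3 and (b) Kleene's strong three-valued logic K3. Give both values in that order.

T; U

In Łukasiewicz Ł3: r implies r = U implies U = T  [min(1, 1−½+½)]
p implies p = F implies F = T
q or (p implies p) = F or T = T
(r implies r) and (q or (p implies p)) = T and T = T
In Kleene's strong three-valued logic K3: r implies r = U implies U = U  [not U or U]
p implies p = F implies F = T
q or (p implies p) = F or T = T
(r implies r) and (q or (p implies p)) = U and T = U
They differ because Łukasiewicz Ł3 and Kleene's strong three-valued logic K3 treat U differently under implication.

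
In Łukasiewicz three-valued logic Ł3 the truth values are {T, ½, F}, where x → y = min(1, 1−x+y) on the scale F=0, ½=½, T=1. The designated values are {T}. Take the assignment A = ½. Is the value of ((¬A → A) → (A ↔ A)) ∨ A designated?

¬A = ¬½ = ½
¬A → A = ½ → ½ = T  [min(1, 1−½+½)]
A ↔ A = ½ ↔ ½ = T
(¬A → A) → (A ↔ A) = T → T = T
((¬A → A) → (A ↔ A)) ∨ A = T ∨ ½ = T
T ∈ {T}.

Yes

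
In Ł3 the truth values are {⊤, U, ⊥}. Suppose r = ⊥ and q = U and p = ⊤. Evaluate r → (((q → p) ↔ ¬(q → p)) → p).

⊤

q → p = U → ⊤ = ⊤  [min(1, 1−½+1)]
q → p = U → ⊤ = ⊤
¬(q → p) = ¬⊤ = ⊥
(q → p) ↔ ¬(q → p) = ⊤ ↔ ⊥ = ⊥
((q → p) ↔ ¬(q → p)) → p = ⊥ → ⊤ = ⊤
r → (((q → p) ↔ ¬(q → p)) → p) = ⊥ → ⊤ = ⊤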